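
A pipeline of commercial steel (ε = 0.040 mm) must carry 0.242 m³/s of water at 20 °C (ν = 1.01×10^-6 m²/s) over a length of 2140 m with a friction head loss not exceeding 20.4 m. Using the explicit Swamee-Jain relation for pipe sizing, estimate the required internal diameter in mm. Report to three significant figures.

Swamee-Jain (Type III): D = 0.66·[ε^1.25·(LQ²/(gh_f))^4.75 + ν·Q^9.4·(L/(gh_f))^5.2]^0.04
LQ²/(gh_f) = 0.6262; L/(gh_f) = 10.69
Term 1 = ε^1.25·(…)^4.75 = 3.44×10^-7; Term 2 = ν·Q^9.4·(…)^5.2 = 3.66×10^-7
D = 0.66·(3.44×10^-7 + 3.66×10^-7)^0.04 = 0.3746 m = 375 mm
Check: V = 2.20 m/s, Re = 8.14×10^5, f = 0.01385, h_f = 19.4 m ≈ 20.4 m ✓

D ≈ 375 mm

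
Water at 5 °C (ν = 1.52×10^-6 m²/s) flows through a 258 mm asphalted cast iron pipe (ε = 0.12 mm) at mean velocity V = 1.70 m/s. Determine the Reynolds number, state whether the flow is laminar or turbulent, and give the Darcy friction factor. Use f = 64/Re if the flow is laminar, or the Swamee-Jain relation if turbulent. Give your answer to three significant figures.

Re ≈ 2.89×10^5; turbulent; f ≈ 0.0182

Re = VD/ν = 1.700·0.258/1.52×10^-6 = 2.89×10^5
Re > 4000 → turbulent; ε/D = 4.65×10^-4
Swamee-Jain: f = 0.01818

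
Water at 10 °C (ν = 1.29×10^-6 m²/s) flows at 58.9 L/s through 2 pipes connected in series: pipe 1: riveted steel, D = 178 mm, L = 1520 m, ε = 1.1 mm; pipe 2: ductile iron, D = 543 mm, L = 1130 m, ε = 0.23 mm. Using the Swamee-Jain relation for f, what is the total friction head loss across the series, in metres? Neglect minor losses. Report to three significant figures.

H ≈ 80.1 m

Pipe 1: V = 2.367 m/s, Re = 3.27×10^5, ε/D = 0.00618, f = 0.03279, h_1 = f(L/D)V²/2g = 79.95 m
Pipe 2: V = 0.2543 m/s, Re = 1.07×10^5, ε/D = 4.24×10^-4, f = 0.01989, h_2 = f(L/D)V²/2g = 0.1365 m
Series → Q common, losses add: H = Σh = 80.09 m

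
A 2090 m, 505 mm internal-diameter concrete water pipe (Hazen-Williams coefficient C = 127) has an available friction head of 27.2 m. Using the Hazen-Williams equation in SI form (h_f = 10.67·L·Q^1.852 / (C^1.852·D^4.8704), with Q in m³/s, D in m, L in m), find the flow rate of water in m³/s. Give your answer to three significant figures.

Q ≈ 0.563 m³/s

Rearranging: Q = [h_f·C^1.852·D^4.8704 / (10.67·L)]^(1/1.852)
Q = [27.2·127^1.852·0.505^4.8704 / (10.67·2090)]^0.540 = 0.5626 m³/s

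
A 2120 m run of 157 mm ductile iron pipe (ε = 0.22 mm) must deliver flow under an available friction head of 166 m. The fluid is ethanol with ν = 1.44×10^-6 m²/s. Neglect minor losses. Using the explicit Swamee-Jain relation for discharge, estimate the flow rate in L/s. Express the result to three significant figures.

Q ≈ 64.1 L/s

Swamee-Jain (Type II): Q = -0.965·√(gD⁵h_f/L)·ln[ε/(3.7D) + √(3.17ν²L/(gD³h_f))]
√(gD⁵h_f/L) = √(9.81·0.157⁵·166/2120) = 0.008560
ε/(3.7D) = 3.79×10^-4; √(3.17ν²L/(gD³h_f)) = 4.70×10^-5
Q = -0.965·0.008560·ln(4.257×10^-4) = 0.06411 m³/s
Check: V = 3.31 m/s, Re = 3.61×10^5, f = 0.02214, h_f = 167 m ≈ 166 m ✓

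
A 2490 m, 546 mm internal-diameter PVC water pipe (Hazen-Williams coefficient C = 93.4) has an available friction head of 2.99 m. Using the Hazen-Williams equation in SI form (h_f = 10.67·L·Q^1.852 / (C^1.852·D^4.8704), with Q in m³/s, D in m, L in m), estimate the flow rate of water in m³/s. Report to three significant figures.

Q ≈ 0.140 m³/s

Rearranging: Q = [h_f·C^1.852·D^4.8704 / (10.67·L)]^(1/1.852)
Q = [2.99·93.4^1.852·0.546^4.8704 / (10.67·2490)]^0.540 = 0.1403 m³/s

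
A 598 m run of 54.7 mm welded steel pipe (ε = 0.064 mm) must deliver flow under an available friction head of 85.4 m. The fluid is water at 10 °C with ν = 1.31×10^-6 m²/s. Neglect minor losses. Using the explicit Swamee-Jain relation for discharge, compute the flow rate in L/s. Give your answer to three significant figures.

Q ≈ 6.12 L/s

Swamee-Jain (Type II): Q = -0.965·√(gD⁵h_f/L)·ln[ε/(3.7D) + √(3.17ν²L/(gD³h_f))]
√(gD⁵h_f/L) = √(9.81·0.0547⁵·85.4/598) = 8.283×10^-4
ε/(3.7D) = 3.16×10^-4; √(3.17ν²L/(gD³h_f)) = 1.54×10^-4
Q = -0.965·8.283×10^-4·ln(4.703×10^-4) = 0.006124 m³/s
Check: V = 2.61 m/s, Re = 1.09×10^5, f = 0.02275, h_f = 86.1 m ≈ 85.4 m ✓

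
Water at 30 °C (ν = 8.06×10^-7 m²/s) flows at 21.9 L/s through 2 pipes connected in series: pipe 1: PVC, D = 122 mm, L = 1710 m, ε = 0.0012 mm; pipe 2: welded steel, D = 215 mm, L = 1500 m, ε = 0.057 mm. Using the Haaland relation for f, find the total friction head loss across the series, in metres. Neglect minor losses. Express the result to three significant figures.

Pipe 1: V = 1.873 m/s, Re = 2.84×10^5, ε/D = 9.84×10^-6, f = 0.01457, h_1 = f(L/D)V²/2g = 36.53 m
Pipe 2: V = 0.6032 m/s, Re = 1.61×10^5, ε/D = 2.65×10^-4, f = 0.01777, h_2 = f(L/D)V²/2g = 2.299 m
Series → Q common, losses add: H = Σh = 38.83 m

H ≈ 38.8 m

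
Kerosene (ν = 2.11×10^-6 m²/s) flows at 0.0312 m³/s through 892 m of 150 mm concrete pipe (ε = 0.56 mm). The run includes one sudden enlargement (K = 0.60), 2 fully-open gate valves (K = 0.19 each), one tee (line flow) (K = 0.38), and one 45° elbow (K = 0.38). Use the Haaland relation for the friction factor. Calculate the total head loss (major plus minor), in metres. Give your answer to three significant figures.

H_L ≈ 27.4 m

V = 4Q/(πD²) = 1.766 m/s; V²/2g = 0.1589 m
Re = 1.26×10^5, ε/D = 0.00373 → f = 0.02873 (Haaland)
Major: h_f = f(L/D)·V²/2g = 0.02873·5947·0.1589 = 27.14 m
Minor: ΣK = 1.74; h_m = ΣK·V²/2g = 0.2764 m
Total H_L = 27.14 + 0.2764 = 27.42 m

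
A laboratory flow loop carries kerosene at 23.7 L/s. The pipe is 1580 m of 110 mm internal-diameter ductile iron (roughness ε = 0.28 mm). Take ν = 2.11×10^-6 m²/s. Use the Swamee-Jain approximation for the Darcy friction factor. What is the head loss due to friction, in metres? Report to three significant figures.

h_f ≈ 120 m

V = 4Q/(πD²) = 4·0.0237/(π·0.110²) = 2.494 m/s
Re = VD/ν = 2.494·0.110/2.11×10^-6 = 1.30×10^5 → turbulent
ε/D = 0.28/110 = 0.00255
Swamee-Jain: f = 0.02635
h_f = f(L/D)V²/(2g) = 0.02635·(1580/0.110)·2.494²/(2·9.81) = 120.0 m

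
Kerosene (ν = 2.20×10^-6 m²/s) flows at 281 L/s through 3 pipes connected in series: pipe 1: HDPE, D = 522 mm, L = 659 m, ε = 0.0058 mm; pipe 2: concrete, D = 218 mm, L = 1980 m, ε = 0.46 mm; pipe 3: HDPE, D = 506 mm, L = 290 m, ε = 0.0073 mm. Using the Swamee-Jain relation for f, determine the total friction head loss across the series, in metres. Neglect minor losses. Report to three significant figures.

H ≈ 634 m

Pipe 1: V = 1.313 m/s, Re = 3.12×10^5, ε/D = 1.11×10^-5, f = 0.01441, h_1 = f(L/D)V²/2g = 1.598 m
Pipe 2: V = 7.528 m/s, Re = 7.46×10^5, ε/D = 0.00211, f = 0.02408, h_2 = f(L/D)V²/2g = 631.9 m
Pipe 3: V = 1.397 m/s, Re = 3.21×10^5, ε/D = 1.44×10^-5, f = 0.01437, h_3 = f(L/D)V²/2g = 0.8195 m
Series → Q common, losses add: H = Σh = 634.3 m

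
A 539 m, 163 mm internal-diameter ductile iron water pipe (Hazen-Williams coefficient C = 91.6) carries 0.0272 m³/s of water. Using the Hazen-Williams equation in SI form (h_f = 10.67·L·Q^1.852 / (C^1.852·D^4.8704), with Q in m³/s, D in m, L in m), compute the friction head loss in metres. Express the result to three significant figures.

h_f = 10.67·539·0.0272^1.852 / (91.6^1.852·0.163^4.8704) = 11.59 m

h_f ≈ 11.6 m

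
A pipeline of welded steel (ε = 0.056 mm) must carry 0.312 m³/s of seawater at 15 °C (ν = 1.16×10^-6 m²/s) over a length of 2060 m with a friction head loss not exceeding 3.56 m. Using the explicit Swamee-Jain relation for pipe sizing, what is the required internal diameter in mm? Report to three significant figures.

Swamee-Jain (Type III): D = 0.66·[ε^1.25·(LQ²/(gh_f))^4.75 + ν·Q^9.4·(L/(gh_f))^5.2]^0.04
LQ²/(gh_f) = 5.742; L/(gh_f) = 58.99
Term 1 = ε^1.25·(…)^4.75 = 0.0195; Term 2 = ν·Q^9.4·(…)^5.2 = 0.0329
D = 0.66·(0.0195 + 0.0329)^0.04 = 0.5866 m = 587 mm
Check: V = 1.15 m/s, Re = 5.84×10^5, f = 0.01416, h_f = 3.38 m ≈ 3.56 m ✓

D ≈ 587 mm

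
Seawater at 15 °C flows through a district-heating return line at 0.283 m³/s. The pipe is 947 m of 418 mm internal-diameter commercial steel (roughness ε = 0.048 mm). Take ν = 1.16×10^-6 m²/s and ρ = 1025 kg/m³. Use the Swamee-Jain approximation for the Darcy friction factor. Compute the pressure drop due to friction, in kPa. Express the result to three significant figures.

V = 4Q/(πD²) = 4·0.283/(π·0.418²) = 2.062 m/s
Re = VD/ν = 2.062·0.418/1.16×10^-6 = 7.43×10^5 → turbulent
ε/D = 0.048/418 = 1.15×10^-4
Swamee-Jain: f = 0.01407
h_f = f(L/D)V²/(2g) = 0.01407·(947/0.418)·2.062²/(2·9.81) = 6.909 m
Δp = ρg·h_f = 1025·9.81·6.909 = 69.47 kPa

Δp ≈ 69.5 kPa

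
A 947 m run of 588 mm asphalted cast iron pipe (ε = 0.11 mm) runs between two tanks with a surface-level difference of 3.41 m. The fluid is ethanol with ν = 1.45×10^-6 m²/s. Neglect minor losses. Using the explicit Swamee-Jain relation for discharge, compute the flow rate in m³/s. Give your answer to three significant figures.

Q ≈ 0.453 m³/s

Swamee-Jain (Type II): Q = -0.965·√(gD⁵h_f/L)·ln[ε/(3.7D) + √(3.17ν²L/(gD³h_f))]
√(gD⁵h_f/L) = √(9.81·0.588⁵·3.41/947) = 0.04983
ε/(3.7D) = 5.06×10^-5; √(3.17ν²L/(gD³h_f)) = 3.05×10^-5
Q = -0.965·0.04983·ln(8.103×10^-5) = 0.4530 m³/s
Check: V = 1.67 m/s, Re = 6.76×10^5, f = 0.01501, h_f = 3.43 m ≈ 3.41 m ✓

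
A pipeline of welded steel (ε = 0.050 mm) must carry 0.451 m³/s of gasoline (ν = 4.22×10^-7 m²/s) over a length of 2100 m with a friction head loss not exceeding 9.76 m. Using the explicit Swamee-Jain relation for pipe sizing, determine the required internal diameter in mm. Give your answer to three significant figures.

Swamee-Jain (Type III): D = 0.66·[ε^1.25·(LQ²/(gh_f))^4.75 + ν·Q^9.4·(L/(gh_f))^5.2]^0.04
LQ²/(gh_f) = 4.461; L/(gh_f) = 21.93
Term 1 = ε^1.25·(…)^4.75 = 0.00511; Term 2 = ν·Q^9.4·(…)^5.2 = 0.00223
D = 0.66·(0.00511 + 0.00223)^0.04 = 0.5422 m = 542 mm
Check: V = 1.95 m/s, Re = 2.51×10^6, f = 0.01258, h_f = 9.48 m ≈ 9.76 m ✓

D ≈ 542 mm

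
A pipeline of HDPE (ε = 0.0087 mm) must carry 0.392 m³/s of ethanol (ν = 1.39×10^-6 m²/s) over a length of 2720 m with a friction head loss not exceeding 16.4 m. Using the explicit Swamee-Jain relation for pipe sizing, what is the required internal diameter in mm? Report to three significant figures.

D ≈ 489 mm

Swamee-Jain (Type III): D = 0.66·[ε^1.25·(LQ²/(gh_f))^4.75 + ν·Q^9.4·(L/(gh_f))^5.2]^0.04
LQ²/(gh_f) = 2.598; L/(gh_f) = 16.91
Term 1 = ε^1.25·(…)^4.75 = 4.40×10^-5; Term 2 = ν·Q^9.4·(…)^5.2 = 5.08×10^-4
D = 0.66·(4.40×10^-5 + 5.08×10^-4)^0.04 = 0.4889 m = 489 mm
Check: V = 2.09 m/s, Re = 7.34×10^5, f = 0.01259, h_f = 15.6 m ≈ 16.4 m ✓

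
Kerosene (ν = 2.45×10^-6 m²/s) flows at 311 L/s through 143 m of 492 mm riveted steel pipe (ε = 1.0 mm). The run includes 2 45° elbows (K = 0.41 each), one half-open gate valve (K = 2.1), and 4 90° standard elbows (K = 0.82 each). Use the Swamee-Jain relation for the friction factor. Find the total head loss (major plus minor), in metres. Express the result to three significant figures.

H_L ≈ 1.81 m

V = 4Q/(πD²) = 1.636 m/s; V²/2g = 0.1364 m
Re = 3.29×10^5, ε/D = 0.00203 → f = 0.02421 (Swamee-Jain)
Major: h_f = f(L/D)·V²/2g = 0.02421·290.7·0.1364 = 0.9597 m
Minor: ΣK = 6.20; h_m = ΣK·V²/2g = 0.8456 m
Total H_L = 0.9597 + 0.8456 = 1.805 m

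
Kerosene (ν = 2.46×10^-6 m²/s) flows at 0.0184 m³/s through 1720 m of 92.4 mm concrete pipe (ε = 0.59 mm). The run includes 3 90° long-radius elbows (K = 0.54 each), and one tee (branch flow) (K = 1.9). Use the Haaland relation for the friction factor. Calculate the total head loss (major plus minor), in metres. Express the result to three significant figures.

H_L ≈ 241 m

V = 4Q/(πD²) = 2.744 m/s; V²/2g = 0.3838 m
Re = 1.03×10^5, ε/D = 0.00639 → f = 0.03352 (Haaland)
Major: h_f = f(L/D)·V²/2g = 0.03352·18615·0.3838 = 239.5 m
Minor: ΣK = 3.52; h_m = ΣK·V²/2g = 1.351 m
Total H_L = 239.5 + 1.351 = 240.8 m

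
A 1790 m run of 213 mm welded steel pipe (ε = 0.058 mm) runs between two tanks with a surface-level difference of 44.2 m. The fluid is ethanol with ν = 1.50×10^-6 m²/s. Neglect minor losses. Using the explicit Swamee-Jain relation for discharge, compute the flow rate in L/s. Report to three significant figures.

Swamee-Jain (Type II): Q = -0.965·√(gD⁵h_f/L)·ln[ε/(3.7D) + √(3.17ν²L/(gD³h_f))]
√(gD⁵h_f/L) = √(9.81·0.213⁵·44.2/1790) = 0.01031
ε/(3.7D) = 7.36×10^-5; √(3.17ν²L/(gD³h_f)) = 5.52×10^-5
Q = -0.965·0.01031·ln(1.288×10^-4) = 0.08908 m³/s
Check: V = 2.50 m/s, Re = 3.55×10^5, f = 0.01660, h_f = 44.4 m ≈ 44.2 m ✓

Q ≈ 89.1 L/s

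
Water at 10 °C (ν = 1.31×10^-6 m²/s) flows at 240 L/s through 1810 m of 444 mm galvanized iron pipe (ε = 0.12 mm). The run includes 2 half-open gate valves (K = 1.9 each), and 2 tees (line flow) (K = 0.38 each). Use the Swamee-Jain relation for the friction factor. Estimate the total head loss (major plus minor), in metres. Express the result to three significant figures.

H_L ≈ 8.58 m

V = 4Q/(πD²) = 1.550 m/s; V²/2g = 0.1225 m
Re = 5.25×10^5, ε/D = 2.70×10^-4 → f = 0.01607 (Swamee-Jain)
Major: h_f = f(L/D)·V²/2g = 0.01607·4077·0.1225 = 8.025 m
Minor: ΣK = 4.56; h_m = ΣK·V²/2g = 0.5584 m
Total H_L = 8.025 + 0.5584 = 8.583 m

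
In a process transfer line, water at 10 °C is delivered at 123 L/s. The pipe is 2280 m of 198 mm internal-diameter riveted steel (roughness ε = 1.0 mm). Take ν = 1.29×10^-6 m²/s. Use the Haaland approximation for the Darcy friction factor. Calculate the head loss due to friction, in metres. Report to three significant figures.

h_f ≈ 287 m

V = 4Q/(πD²) = 4·0.123/(π·0.198²) = 3.995 m/s
Re = VD/ν = 3.995·0.198/1.29×10^-6 = 6.13×10^5 → turbulent
ε/D = 1.0/198 = 0.00505
Haaland: f = 0.03066
h_f = f(L/D)V²/(2g) = 0.03066·(2280/0.198)·3.995²/(2·9.81) = 287.2 m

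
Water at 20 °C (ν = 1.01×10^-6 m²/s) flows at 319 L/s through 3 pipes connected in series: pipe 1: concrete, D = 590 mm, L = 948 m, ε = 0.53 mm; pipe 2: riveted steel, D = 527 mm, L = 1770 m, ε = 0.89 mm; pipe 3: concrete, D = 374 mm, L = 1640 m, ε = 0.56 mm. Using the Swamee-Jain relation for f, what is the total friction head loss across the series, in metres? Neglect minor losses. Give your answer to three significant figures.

Pipe 1: V = 1.167 m/s, Re = 6.82×10^5, ε/D = 8.98×10^-4, f = 0.01972, h_1 = f(L/D)V²/2g = 2.199 m
Pipe 2: V = 1.462 m/s, Re = 7.63×10^5, ε/D = 0.00169, f = 0.02277, h_2 = f(L/D)V²/2g = 8.335 m
Pipe 3: V = 2.904 m/s, Re = 1.08×10^6, ε/D = 0.00150, f = 0.02201, h_3 = f(L/D)V²/2g = 41.47 m
Series → Q common, losses add: H = Σh = 52.00 m

H ≈ 52.0 m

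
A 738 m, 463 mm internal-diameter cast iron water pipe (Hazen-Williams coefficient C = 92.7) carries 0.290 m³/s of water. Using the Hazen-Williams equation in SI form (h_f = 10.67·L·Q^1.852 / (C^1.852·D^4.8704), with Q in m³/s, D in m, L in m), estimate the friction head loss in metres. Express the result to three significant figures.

h_f = 10.67·738·0.290^1.852 / (92.7^1.852·0.463^4.8704) = 7.697 m

h_f ≈ 7.70 m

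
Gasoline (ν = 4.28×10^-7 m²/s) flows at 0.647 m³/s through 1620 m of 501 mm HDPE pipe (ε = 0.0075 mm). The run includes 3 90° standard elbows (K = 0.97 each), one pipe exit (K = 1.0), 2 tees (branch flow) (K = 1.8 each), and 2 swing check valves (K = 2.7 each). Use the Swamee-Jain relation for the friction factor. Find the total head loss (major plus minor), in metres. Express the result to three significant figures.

H_L ≈ 25.1 m

V = 4Q/(πD²) = 3.282 m/s; V²/2g = 0.5490 m
Re = 3.84×10^6, ε/D = 1.50×10^-5 → f = 0.01014 (Swamee-Jain)
Major: h_f = f(L/D)·V²/2g = 0.01014·3234·0.5490 = 18.01 m
Minor: ΣK = 12.9; h_m = ΣK·V²/2g = 7.088 m
Total H_L = 18.01 + 7.088 = 25.09 m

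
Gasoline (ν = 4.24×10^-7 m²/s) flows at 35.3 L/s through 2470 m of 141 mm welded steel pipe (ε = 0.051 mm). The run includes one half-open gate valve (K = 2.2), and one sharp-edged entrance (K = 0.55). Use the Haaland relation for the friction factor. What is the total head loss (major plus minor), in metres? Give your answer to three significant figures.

V = 4Q/(πD²) = 2.261 m/s; V²/2g = 0.2605 m
Re = 7.52×10^5, ε/D = 3.62×10^-4 → f = 0.01630 (Haaland)
Major: h_f = f(L/D)·V²/2g = 0.01630·17518·0.2605 = 74.40 m
Minor: ΣK = 2.75; h_m = ΣK·V²/2g = 0.7164 m
Total H_L = 74.40 + 0.7164 = 75.12 m

H_L ≈ 75.1 m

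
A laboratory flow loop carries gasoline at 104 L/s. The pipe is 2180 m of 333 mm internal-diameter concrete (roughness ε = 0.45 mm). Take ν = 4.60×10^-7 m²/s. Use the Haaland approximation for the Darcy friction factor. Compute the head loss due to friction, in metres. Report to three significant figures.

h_f ≈ 10.2 m

V = 4Q/(πD²) = 4·0.104/(π·0.333²) = 1.194 m/s
Re = VD/ν = 1.194·0.333/4.60×10^-7 = 8.64×10^5 → turbulent
ε/D = 0.45/333 = 0.00135
Haaland: f = 0.02145
h_f = f(L/D)V²/(2g) = 0.02145·(2180/0.333)·1.194²/(2·9.81) = 10.20 m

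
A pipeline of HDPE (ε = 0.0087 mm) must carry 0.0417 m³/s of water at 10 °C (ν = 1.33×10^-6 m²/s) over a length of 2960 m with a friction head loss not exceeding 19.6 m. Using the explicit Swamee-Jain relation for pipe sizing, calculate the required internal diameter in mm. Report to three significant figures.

D ≈ 206 mm

Swamee-Jain (Type III): D = 0.66·[ε^1.25·(LQ²/(gh_f))^4.75 + ν·Q^9.4·(L/(gh_f))^5.2]^0.04
LQ²/(gh_f) = 0.02677; L/(gh_f) = 15.39
Term 1 = ε^1.25·(…)^4.75 = 1.61×10^-14; Term 2 = ν·Q^9.4·(…)^5.2 = 2.13×10^-13
D = 0.66·(1.61×10^-14 + 2.13×10^-13)^0.04 = 0.2060 m = 206 mm
Check: V = 1.25 m/s, Re = 1.94×10^5, f = 0.01600, h_f = 18.3 m ≈ 19.6 m ✓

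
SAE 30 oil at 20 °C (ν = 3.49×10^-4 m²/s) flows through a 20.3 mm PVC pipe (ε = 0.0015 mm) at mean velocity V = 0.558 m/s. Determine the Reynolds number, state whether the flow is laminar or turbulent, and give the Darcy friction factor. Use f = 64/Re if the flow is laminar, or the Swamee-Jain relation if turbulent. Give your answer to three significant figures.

Re ≈ 32.5; laminar; f = 64/Re ≈ 1.97

Re = VD/ν = 0.5580·0.0203/3.49×10^-4 = 32.5
Re < 2300 → laminar → f = 64/Re = 1.972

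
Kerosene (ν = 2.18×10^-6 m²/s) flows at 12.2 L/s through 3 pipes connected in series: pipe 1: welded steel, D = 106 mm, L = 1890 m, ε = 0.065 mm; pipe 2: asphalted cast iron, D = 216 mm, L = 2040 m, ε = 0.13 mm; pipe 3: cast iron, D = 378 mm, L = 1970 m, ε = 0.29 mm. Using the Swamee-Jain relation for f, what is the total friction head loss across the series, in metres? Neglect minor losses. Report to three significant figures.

H ≈ 39.6 m

Pipe 1: V = 1.382 m/s, Re = 6.72×10^4, ε/D = 6.13×10^-4, f = 0.02200, h_1 = f(L/D)V²/2g = 38.20 m
Pipe 2: V = 0.3329 m/s, Re = 3.30×10^4, ε/D = 6.02×10^-4, f = 0.02467, h_2 = f(L/D)V²/2g = 1.316 m
Pipe 3: V = 0.1087 m/s, Re = 1.89×10^4, ε/D = 7.67×10^-4, f = 0.02796, h_3 = f(L/D)V²/2g = 0.08776 m
Series → Q common, losses add: H = Σh = 39.61 m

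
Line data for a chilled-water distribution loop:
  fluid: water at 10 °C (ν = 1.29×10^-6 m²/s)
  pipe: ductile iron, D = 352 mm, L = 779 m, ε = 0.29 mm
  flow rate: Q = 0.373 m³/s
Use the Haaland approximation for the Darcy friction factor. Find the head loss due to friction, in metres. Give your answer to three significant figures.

h_f ≈ 31.6 m

V = 4Q/(πD²) = 4·0.373/(π·0.352²) = 3.833 m/s
Re = VD/ν = 3.833·0.352/1.29×10^-6 = 1.05×10^6 → turbulent
ε/D = 0.29/352 = 8.24×10^-4
Haaland: f = 0.01907
h_f = f(L/D)V²/(2g) = 0.01907·(779/0.352)·3.833²/(2·9.81) = 31.61 m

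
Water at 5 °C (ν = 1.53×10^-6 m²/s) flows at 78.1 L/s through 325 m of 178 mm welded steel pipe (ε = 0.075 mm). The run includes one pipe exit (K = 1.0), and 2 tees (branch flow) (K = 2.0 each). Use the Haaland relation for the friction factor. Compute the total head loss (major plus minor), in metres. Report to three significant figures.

V = 4Q/(πD²) = 3.138 m/s; V²/2g = 0.5020 m
Re = 3.65×10^5, ε/D = 4.21×10^-4 → f = 0.01737 (Haaland)
Major: h_f = f(L/D)·V²/2g = 0.01737·1826·0.5020 = 15.92 m
Minor: ΣK = 5.00; h_m = ΣK·V²/2g = 2.510 m
Total H_L = 15.92 + 2.510 = 18.43 m

H_L ≈ 18.4 m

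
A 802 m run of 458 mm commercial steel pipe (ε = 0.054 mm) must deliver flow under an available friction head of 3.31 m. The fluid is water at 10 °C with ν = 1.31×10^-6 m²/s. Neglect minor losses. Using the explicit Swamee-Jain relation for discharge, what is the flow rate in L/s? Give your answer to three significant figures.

Q ≈ 264 L/s

Swamee-Jain (Type II): Q = -0.965·√(gD⁵h_f/L)·ln[ε/(3.7D) + √(3.17ν²L/(gD³h_f))]
√(gD⁵h_f/L) = √(9.81·0.458⁵·3.31/802) = 0.02856
ε/(3.7D) = 3.19×10^-5; √(3.17ν²L/(gD³h_f)) = 3.74×10^-5
Q = -0.965·0.02856·ln(6.926×10^-5) = 0.2640 m³/s
Check: V = 1.60 m/s, Re = 5.60×10^5, f = 0.01450, h_f = 3.32 m ≈ 3.31 m ✓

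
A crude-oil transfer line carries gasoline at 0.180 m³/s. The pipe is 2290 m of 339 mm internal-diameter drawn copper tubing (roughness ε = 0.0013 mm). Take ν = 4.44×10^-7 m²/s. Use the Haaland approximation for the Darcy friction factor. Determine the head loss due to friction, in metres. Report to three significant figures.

h_f ≈ 14.9 m

V = 4Q/(πD²) = 4·0.180/(π·0.339²) = 1.994 m/s
Re = VD/ν = 1.994·0.339/4.44×10^-7 = 1.52×10^6 → turbulent
ε/D = 0.0013/339 = 3.83×10^-6
Haaland: f = 0.01090
h_f = f(L/D)V²/(2g) = 0.01090·(2290/0.339)·1.994²/(2·9.81) = 14.92 m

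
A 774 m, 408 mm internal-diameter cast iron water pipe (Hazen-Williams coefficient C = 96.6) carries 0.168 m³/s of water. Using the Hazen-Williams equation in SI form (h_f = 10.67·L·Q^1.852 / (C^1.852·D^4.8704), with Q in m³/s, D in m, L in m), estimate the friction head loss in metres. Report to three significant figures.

h_f = 10.67·774·0.168^1.852 / (96.6^1.852·0.408^4.8704) = 5.038 m

h_f ≈ 5.04 m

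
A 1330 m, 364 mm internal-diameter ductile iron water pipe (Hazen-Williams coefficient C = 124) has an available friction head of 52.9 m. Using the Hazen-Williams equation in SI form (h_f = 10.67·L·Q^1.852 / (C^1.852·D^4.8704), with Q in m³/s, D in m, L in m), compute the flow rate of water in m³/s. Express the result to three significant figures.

Q ≈ 0.425 m³/s

Rearranging: Q = [h_f·C^1.852·D^4.8704 / (10.67·L)]^(1/1.852)
Q = [52.9·124^1.852·0.364^4.8704 / (10.67·1330)]^0.540 = 0.4245 m³/s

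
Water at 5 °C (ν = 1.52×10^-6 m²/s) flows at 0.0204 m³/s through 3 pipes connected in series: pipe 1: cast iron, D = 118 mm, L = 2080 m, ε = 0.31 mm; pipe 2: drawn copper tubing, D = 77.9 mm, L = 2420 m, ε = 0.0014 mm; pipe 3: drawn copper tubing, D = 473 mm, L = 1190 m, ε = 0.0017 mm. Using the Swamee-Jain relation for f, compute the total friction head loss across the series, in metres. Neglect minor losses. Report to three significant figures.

H ≈ 530 m

Pipe 1: V = 1.865 m/s, Re = 1.45×10^5, ε/D = 0.00263, f = 0.02643, h_1 = f(L/D)V²/2g = 82.62 m
Pipe 2: V = 4.280 m/s, Re = 2.19×10^5, ε/D = 1.80×10^-5, f = 0.01543, h_2 = f(L/D)V²/2g = 447.6 m
Pipe 3: V = 0.1161 m/s, Re = 3.61×10^4, ε/D = 3.59×10^-6, f = 0.02238, h_3 = f(L/D)V²/2g = 0.03868 m
Series → Q common, losses add: H = Σh = 530.2 m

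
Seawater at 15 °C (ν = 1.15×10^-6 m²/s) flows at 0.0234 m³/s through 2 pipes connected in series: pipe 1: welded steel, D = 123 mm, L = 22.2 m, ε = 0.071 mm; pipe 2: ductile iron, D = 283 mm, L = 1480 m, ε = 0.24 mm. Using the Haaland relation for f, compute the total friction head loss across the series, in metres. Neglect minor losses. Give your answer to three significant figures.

Pipe 1: V = 1.969 m/s, Re = 2.11×10^5, ε/D = 5.77×10^-4, f = 0.01896, h_1 = f(L/D)V²/2g = 0.6763 m
Pipe 2: V = 0.3720 m/s, Re = 9.15×10^4, ε/D = 8.48×10^-4, f = 0.02162, h_2 = f(L/D)V²/2g = 0.7974 m
Series → Q common, losses add: H = Σh = 1.474 m

H ≈ 1.47 m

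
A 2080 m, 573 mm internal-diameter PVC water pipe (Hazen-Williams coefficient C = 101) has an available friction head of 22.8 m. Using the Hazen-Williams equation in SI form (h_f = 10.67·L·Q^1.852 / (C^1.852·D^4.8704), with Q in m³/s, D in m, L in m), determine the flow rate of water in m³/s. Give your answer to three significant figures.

Rearranging: Q = [h_f·C^1.852·D^4.8704 / (10.67·L)]^(1/1.852)
Q = [22.8·101^1.852·0.573^4.8704 / (10.67·2080)]^0.540 = 0.5685 m³/s

Q ≈ 0.569 m³/s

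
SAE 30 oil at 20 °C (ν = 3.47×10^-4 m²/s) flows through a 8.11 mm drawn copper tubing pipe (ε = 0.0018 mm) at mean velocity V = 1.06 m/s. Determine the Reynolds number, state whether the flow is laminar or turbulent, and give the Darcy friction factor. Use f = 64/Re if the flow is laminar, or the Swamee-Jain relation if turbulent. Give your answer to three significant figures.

Re ≈ 24.8; laminar; f = 64/Re ≈ 2.58

Re = VD/ν = 1.060·0.00811/3.47×10^-4 = 24.8
Re < 2300 → laminar → f = 64/Re = 2.583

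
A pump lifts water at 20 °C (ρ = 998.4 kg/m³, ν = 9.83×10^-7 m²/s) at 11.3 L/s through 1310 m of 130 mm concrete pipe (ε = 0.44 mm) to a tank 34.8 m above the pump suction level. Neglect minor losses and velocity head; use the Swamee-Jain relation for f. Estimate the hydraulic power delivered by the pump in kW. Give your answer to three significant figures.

V = 4Q/(πD²) = 0.8513 m/s; Re = 1.13×10^5; ε/D = 0.00338; f = 0.02839
h_f = f(L/D)V²/2g = 10.57 m
Total head H = z + h_f = 34.8 + 10.57 = 45.37 m
P_hyd = ρgQH = 998.4·9.81·0.0113·45.37 = 5.021 kW

P_hyd ≈ 5.02 kW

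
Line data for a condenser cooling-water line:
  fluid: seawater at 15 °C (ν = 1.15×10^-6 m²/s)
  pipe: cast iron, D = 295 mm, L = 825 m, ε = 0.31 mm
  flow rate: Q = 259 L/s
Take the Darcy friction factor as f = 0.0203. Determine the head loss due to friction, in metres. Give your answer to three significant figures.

V = 4Q/(πD²) = 4·0.259/(π·0.295²) = 3.789 m/s
h_f = f(L/D)V²/(2g) = 0.02030·(825/0.295)·3.789²/(2·9.81) = 41.55 m

h_f ≈ 41.5 m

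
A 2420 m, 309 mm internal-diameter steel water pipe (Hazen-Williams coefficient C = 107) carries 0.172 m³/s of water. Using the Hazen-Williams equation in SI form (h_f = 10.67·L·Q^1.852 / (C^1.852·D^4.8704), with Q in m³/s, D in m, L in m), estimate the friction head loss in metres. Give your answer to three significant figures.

h_f ≈ 52.7 m

h_f = 10.67·2420·0.172^1.852 / (107^1.852·0.309^4.8704) = 52.71 m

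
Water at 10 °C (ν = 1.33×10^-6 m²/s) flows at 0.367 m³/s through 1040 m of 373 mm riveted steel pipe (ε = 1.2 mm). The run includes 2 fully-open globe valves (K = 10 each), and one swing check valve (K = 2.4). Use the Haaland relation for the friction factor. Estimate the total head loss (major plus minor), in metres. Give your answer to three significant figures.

H_L ≈ 55.9 m

V = 4Q/(πD²) = 3.359 m/s; V²/2g = 0.5749 m
Re = 9.42×10^5, ε/D = 0.00322 → f = 0.02686 (Haaland)
Major: h_f = f(L/D)·V²/2g = 0.02686·2788·0.5749 = 43.06 m
Minor: ΣK = 22.4; h_m = ΣK·V²/2g = 12.88 m
Total H_L = 43.06 + 12.88 = 55.94 m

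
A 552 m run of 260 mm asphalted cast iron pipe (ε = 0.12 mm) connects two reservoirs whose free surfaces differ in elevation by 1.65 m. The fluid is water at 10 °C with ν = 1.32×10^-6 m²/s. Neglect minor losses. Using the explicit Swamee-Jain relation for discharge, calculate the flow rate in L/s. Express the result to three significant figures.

Q ≈ 47.8 L/s

Swamee-Jain (Type II): Q = -0.965·√(gD⁵h_f/L)·ln[ε/(3.7D) + √(3.17ν²L/(gD³h_f))]
√(gD⁵h_f/L) = √(9.81·0.260⁵·1.65/552) = 0.005903
ε/(3.7D) = 1.25×10^-4; √(3.17ν²L/(gD³h_f)) = 1.04×10^-4
Q = -0.965·0.005903·ln(2.283×10^-4) = 0.04776 m³/s
Check: V = 0.900 m/s, Re = 1.77×10^5, f = 0.01895, h_f = 1.66 m ≈ 1.65 m ✓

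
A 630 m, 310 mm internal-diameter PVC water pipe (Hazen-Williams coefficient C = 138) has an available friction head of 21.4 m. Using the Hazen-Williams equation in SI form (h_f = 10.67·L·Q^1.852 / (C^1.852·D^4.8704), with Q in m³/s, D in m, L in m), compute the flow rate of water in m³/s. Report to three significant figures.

Q ≈ 0.284 m³/s

Rearranging: Q = [h_f·C^1.852·D^4.8704 / (10.67·L)]^(1/1.852)
Q = [21.4·138^1.852·0.310^4.8704 / (10.67·630)]^0.540 = 0.2844 m³/s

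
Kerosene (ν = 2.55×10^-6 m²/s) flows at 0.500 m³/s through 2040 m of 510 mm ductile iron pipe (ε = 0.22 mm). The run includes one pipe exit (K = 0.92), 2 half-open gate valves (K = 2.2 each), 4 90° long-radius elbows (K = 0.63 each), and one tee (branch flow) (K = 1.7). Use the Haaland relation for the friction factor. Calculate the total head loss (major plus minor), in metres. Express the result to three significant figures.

V = 4Q/(πD²) = 2.448 m/s; V²/2g = 0.3053 m
Re = 4.90×10^5, ε/D = 4.31×10^-4 → f = 0.01714 (Haaland)
Major: h_f = f(L/D)·V²/2g = 0.01714·4000·0.3053 = 20.94 m
Minor: ΣK = 9.54; h_m = ΣK·V²/2g = 2.913 m
Total H_L = 20.94 + 2.913 = 23.85 m

H_L ≈ 23.9 m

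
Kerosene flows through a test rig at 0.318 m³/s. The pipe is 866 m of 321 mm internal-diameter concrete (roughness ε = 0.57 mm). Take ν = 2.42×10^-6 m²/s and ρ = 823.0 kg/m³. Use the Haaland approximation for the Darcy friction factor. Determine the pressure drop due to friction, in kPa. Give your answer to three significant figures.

V = 4Q/(πD²) = 4·0.318/(π·0.321²) = 3.929 m/s
Re = VD/ν = 3.929·0.321/2.42×10^-6 = 5.21×10^5 → turbulent
ε/D = 0.57/321 = 0.00178
Haaland: f = 0.02308
h_f = f(L/D)V²/(2g) = 0.02308·(866/0.321)·3.929²/(2·9.81) = 49.00 m
Δp = ρg·h_f = 823.0·9.81·49.00 = 395.6 kPa

Δp ≈ 396 kPa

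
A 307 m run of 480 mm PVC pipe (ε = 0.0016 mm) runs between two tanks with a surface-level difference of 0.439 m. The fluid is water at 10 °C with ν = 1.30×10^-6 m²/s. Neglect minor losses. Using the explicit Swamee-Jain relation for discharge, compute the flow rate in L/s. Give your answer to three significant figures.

Swamee-Jain (Type II): Q = -0.965·√(gD⁵h_f/L)·ln[ε/(3.7D) + √(3.17ν²L/(gD³h_f))]
√(gD⁵h_f/L) = √(9.81·0.480⁵·0.439/307) = 0.01891
ε/(3.7D) = 9.01×10^-7; √(3.17ν²L/(gD³h_f)) = 5.88×10^-5
Q = -0.965·0.01891·ln(5.967×10^-5) = 0.1775 m³/s
Check: V = 0.981 m/s, Re = 3.62×10^5, f = 0.01392, h_f = 0.437 m ≈ 0.439 m ✓

Q ≈ 177 L/s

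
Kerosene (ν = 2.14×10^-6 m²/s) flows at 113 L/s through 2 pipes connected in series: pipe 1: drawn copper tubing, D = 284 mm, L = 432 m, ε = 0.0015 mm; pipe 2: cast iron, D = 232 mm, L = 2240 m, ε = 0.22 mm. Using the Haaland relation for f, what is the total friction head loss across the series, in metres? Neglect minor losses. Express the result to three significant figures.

Pipe 1: V = 1.784 m/s, Re = 2.37×10^5, ε/D = 5.28×10^-6, f = 0.01504, h_1 = f(L/D)V²/2g = 3.709 m
Pipe 2: V = 2.673 m/s, Re = 2.90×10^5, ε/D = 9.48×10^-4, f = 0.02033, h_2 = f(L/D)V²/2g = 71.49 m
Series → Q common, losses add: H = Σh = 75.20 m

H ≈ 75.2 m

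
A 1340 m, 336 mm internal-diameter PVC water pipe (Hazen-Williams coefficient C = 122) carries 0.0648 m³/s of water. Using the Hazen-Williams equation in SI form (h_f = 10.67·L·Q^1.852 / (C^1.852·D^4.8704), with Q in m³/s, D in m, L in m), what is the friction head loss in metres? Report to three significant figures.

h_f ≈ 2.50 m

h_f = 10.67·1340·0.0648^1.852 / (122^1.852·0.336^4.8704) = 2.496 m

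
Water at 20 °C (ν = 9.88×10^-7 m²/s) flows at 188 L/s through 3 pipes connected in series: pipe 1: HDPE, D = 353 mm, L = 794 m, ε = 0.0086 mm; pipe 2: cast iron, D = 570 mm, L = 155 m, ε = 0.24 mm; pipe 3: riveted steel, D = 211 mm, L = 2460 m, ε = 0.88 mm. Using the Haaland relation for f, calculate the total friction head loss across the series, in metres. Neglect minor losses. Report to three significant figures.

Pipe 1: V = 1.921 m/s, Re = 6.86×10^5, ε/D = 2.44×10^-5, f = 0.01271, h_1 = f(L/D)V²/2g = 5.378 m
Pipe 2: V = 0.7367 m/s, Re = 4.25×10^5, ε/D = 4.21×10^-4, f = 0.01720, h_2 = f(L/D)V²/2g = 0.1294 m
Pipe 3: V = 5.377 m/s, Re = 1.15×10^6, ε/D = 0.00417, f = 0.02891, h_3 = f(L/D)V²/2g = 496.6 m
Series → Q common, losses add: H = Σh = 502.1 m

H ≈ 502 m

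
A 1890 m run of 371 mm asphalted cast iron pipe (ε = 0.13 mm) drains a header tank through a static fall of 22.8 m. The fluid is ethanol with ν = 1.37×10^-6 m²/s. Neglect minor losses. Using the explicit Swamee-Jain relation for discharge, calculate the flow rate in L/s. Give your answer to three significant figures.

Swamee-Jain (Type II): Q = -0.965·√(gD⁵h_f/L)·ln[ε/(3.7D) + √(3.17ν²L/(gD³h_f))]
√(gD⁵h_f/L) = √(9.81·0.371⁵·22.8/1890) = 0.02884
ε/(3.7D) = 9.47×10^-5; √(3.17ν²L/(gD³h_f)) = 3.14×10^-5
Q = -0.965·0.02884·ln(1.261×10^-4) = 0.2499 m³/s
Check: V = 2.31 m/s, Re = 6.26×10^5, f = 0.01654, h_f = 22.9 m ≈ 22.8 m ✓

Q ≈ 250 L/s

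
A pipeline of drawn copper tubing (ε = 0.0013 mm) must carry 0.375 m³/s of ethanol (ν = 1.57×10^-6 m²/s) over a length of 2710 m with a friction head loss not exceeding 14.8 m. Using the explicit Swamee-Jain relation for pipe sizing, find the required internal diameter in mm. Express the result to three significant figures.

D ≈ 492 mm

Swamee-Jain (Type III): D = 0.66·[ε^1.25·(LQ²/(gh_f))^4.75 + ν·Q^9.4·(L/(gh_f))^5.2]^0.04
LQ²/(gh_f) = 2.625; L/(gh_f) = 18.67
Term 1 = ε^1.25·(…)^4.75 = 4.30×10^-6; Term 2 = ν·Q^9.4·(…)^5.2 = 6.33×10^-4
D = 0.66·(4.30×10^-6 + 6.33×10^-4)^0.04 = 0.4917 m = 492 mm
Check: V = 1.97 m/s, Re = 6.18×10^5, f = 0.01266, h_f = 13.9 m ≈ 14.8 m ✓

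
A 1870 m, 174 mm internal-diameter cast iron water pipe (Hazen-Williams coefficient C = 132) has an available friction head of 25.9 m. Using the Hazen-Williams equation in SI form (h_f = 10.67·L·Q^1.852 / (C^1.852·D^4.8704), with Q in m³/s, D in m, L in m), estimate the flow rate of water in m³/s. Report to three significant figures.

Q ≈ 0.0367 m³/s

Rearranging: Q = [h_f·C^1.852·D^4.8704 / (10.67·L)]^(1/1.852)
Q = [25.9·132^1.852·0.174^4.8704 / (10.67·1870)]^0.540 = 0.03670 m³/s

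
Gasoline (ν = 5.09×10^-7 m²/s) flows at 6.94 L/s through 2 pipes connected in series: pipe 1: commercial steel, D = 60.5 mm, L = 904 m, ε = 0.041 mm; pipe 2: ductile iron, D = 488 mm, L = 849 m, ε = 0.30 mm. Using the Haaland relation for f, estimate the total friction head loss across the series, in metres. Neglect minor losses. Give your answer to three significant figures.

Pipe 1: V = 2.414 m/s, Re = 2.87×10^5, ε/D = 6.78×10^-4, f = 0.01908, h_1 = f(L/D)V²/2g = 84.70 m
Pipe 2: V = 0.03710 m/s, Re = 3.56×10^4, ε/D = 6.15×10^-4, f = 0.02396, h_2 = f(L/D)V²/2g = 0.002926 m
Series → Q common, losses add: H = Σh = 84.70 m

H ≈ 84.7 m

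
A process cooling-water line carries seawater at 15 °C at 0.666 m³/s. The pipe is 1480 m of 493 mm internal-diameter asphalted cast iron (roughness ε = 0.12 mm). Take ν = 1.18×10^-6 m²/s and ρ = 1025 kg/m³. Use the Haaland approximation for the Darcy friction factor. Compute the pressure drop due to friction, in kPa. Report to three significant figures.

Δp ≈ 278 kPa

V = 4Q/(πD²) = 4·0.666/(π·0.493²) = 3.489 m/s
Re = VD/ν = 3.489·0.493/1.18×10^-6 = 1.46×10^6 → turbulent
ε/D = 0.12/493 = 2.43×10^-4
Haaland: f = 0.01484
h_f = f(L/D)V²/(2g) = 0.01484·(1480/0.493)·3.489²/(2·9.81) = 27.65 m
Δp = ρg·h_f = 1025·9.81·27.65 = 278.0 kPa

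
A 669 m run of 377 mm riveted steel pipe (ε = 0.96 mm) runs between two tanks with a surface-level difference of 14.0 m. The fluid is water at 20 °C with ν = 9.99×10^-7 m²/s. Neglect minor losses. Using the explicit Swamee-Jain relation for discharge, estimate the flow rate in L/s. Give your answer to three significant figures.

Q ≈ 277 L/s

Swamee-Jain (Type II): Q = -0.965·√(gD⁵h_f/L)·ln[ε/(3.7D) + √(3.17ν²L/(gD³h_f))]
√(gD⁵h_f/L) = √(9.81·0.377⁵·14.0/669) = 0.03954
ε/(3.7D) = 6.88×10^-4; √(3.17ν²L/(gD³h_f)) = 1.70×10^-5
Q = -0.965·0.03954·ln(7.052×10^-4) = 0.2769 m³/s
Check: V = 2.48 m/s, Re = 9.36×10^5, f = 0.02524, h_f = 14.0 m ≈ 14.0 m ✓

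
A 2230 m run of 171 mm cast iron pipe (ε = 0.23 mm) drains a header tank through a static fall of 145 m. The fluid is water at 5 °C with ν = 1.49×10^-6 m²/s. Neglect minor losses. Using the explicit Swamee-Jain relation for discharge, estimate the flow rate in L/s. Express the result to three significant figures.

Q ≈ 72.7 L/s

Swamee-Jain (Type II): Q = -0.965·√(gD⁵h_f/L)·ln[ε/(3.7D) + √(3.17ν²L/(gD³h_f))]
√(gD⁵h_f/L) = √(9.81·0.171⁵·145/2230) = 0.009657
ε/(3.7D) = 3.64×10^-4; √(3.17ν²L/(gD³h_f)) = 4.70×10^-5
Q = -0.965·0.009657·ln(4.105×10^-4) = 0.07267 m³/s
Check: V = 3.16 m/s, Re = 3.63×10^5, f = 0.02193, h_f = 146 m ≈ 145 m ✓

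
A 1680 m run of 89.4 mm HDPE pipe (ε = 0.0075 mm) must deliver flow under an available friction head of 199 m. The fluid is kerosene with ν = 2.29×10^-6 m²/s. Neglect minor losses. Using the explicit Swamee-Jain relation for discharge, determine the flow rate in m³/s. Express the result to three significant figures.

Q ≈ 0.0217 m³/s

Swamee-Jain (Type II): Q = -0.965·√(gD⁵h_f/L)·ln[ε/(3.7D) + √(3.17ν²L/(gD³h_f))]
√(gD⁵h_f/L) = √(9.81·0.0894⁵·199/1680) = 0.002576
ε/(3.7D) = 2.27×10^-5; √(3.17ν²L/(gD³h_f)) = 1.41×10^-4
Q = -0.965·0.002576·ln(1.642×10^-4) = 0.02166 m³/s
Check: V = 3.45 m/s, Re = 1.35×10^5, f = 0.01739, h_f = 198 m ≈ 199 m ✓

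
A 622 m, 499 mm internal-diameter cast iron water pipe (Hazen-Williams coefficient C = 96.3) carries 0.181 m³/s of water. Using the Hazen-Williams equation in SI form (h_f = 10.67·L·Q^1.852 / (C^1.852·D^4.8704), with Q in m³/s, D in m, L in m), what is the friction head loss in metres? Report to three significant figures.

h_f = 10.67·622·0.181^1.852 / (96.3^1.852·0.499^4.8704) = 1.753 m

h_f ≈ 1.75 m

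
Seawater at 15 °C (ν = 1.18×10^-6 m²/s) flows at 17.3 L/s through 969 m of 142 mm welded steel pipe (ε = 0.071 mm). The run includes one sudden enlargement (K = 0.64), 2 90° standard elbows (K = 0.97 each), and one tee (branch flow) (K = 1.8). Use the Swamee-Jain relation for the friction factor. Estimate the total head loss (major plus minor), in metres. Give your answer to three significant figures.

H_L ≈ 8.47 m

V = 4Q/(πD²) = 1.092 m/s; V²/2g = 0.06082 m
Re = 1.31×10^5, ε/D = 5.00×10^-4 → f = 0.01975 (Swamee-Jain)
Major: h_f = f(L/D)·V²/2g = 0.01975·6824·0.06082 = 8.199 m
Minor: ΣK = 4.38; h_m = ΣK·V²/2g = 0.2664 m
Total H_L = 8.199 + 0.2664 = 8.465 m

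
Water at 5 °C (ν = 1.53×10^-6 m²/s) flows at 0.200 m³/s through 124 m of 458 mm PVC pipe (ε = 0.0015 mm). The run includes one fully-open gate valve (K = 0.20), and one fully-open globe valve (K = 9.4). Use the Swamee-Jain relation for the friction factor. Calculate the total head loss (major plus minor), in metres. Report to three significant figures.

V = 4Q/(πD²) = 1.214 m/s; V²/2g = 0.07511 m
Re = 3.63×10^5, ε/D = 3.28×10^-6 → f = 0.01391 (Swamee-Jain)
Major: h_f = f(L/D)·V²/2g = 0.01391·270.7·0.07511 = 0.2830 m
Minor: ΣK = 9.60; h_m = ΣK·V²/2g = 0.7211 m
Total H_L = 0.2830 + 0.7211 = 1.004 m

H_L ≈ 1.00 m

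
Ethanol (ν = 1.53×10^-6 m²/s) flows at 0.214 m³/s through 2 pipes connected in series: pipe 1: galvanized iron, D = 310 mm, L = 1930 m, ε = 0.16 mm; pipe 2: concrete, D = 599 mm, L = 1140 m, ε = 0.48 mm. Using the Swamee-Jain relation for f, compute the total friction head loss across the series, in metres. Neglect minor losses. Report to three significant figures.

Pipe 1: V = 2.835 m/s, Re = 5.74×10^5, ε/D = 5.16×10^-4, f = 0.01776, h_1 = f(L/D)V²/2g = 45.31 m
Pipe 2: V = 0.7594 m/s, Re = 2.97×10^5, ε/D = 8.01×10^-4, f = 0.01989, h_2 = f(L/D)V²/2g = 1.112 m
Series → Q common, losses add: H = Σh = 46.42 m

H ≈ 46.4 m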